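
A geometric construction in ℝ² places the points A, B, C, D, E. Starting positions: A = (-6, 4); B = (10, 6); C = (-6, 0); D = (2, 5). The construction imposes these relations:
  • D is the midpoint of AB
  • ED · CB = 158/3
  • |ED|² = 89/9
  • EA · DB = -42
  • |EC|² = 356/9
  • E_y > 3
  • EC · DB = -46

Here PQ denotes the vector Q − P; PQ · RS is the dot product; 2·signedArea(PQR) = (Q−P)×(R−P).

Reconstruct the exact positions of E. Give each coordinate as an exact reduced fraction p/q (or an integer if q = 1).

E = (-2/3, 10/3)

1. E_x = -2/3  [EC · DB = -46 ∩ ED · CB = 158/3]
2. E_y = 10/3  [EC · DB = -46 ∩ ED · CB = 158/3]
   → E = (-2/3, 10/3)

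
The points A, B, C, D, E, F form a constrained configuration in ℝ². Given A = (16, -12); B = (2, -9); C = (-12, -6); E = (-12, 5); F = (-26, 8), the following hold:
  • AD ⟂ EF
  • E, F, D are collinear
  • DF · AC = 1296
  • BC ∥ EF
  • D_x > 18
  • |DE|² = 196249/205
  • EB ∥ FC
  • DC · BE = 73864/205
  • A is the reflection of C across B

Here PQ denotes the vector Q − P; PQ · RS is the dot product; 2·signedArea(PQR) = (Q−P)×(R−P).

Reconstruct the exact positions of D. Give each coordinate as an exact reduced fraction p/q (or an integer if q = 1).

1. D_x = 3742/205  [E, F, D are collinear ∩ AD ⟂ EF]
2. D_y = -304/205  [E, F, D are collinear ∩ AD ⟂ EF]
   → D = (3742/205, -304/205)

D = (3742/205, -304/205)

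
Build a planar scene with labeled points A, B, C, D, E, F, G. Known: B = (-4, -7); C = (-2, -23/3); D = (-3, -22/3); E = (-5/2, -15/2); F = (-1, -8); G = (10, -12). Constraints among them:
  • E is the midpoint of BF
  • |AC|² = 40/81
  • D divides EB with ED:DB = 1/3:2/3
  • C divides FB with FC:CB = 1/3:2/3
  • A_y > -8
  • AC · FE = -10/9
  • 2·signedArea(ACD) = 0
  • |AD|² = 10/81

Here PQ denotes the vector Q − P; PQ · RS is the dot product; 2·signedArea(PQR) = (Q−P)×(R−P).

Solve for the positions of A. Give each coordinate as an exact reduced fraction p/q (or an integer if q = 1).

1. A_x = -8/3  [2·signedArea(ACD) = 0 ∩ AC · FE = -10/9]
2. A_y = -67/9  [2·signedArea(ACD) = 0 ∩ AC · FE = -10/9]
   → A = (-8/3, -67/9)

A = (-8/3, -67/9)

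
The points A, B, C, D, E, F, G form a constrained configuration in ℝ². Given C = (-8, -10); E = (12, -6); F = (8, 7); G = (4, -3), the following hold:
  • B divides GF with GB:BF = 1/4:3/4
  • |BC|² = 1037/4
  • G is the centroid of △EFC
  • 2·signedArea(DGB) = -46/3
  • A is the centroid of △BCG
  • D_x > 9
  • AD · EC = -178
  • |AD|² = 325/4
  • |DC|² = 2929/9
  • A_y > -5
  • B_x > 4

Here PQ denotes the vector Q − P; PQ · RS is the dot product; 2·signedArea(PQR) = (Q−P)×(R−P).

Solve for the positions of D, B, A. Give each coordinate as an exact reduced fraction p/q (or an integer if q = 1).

1. B_x = 5  [B divides GF with GB:BF = 1/4:3/4]
2. B_y = -1/2  [B divides GF with GB:BF = 1/4:3/4]
   → B = (5, -1/2)
3. A_x = 1/3  [A is the centroid of △BCG]
4. A_y = -9/2  [A is the centroid of △BCG]
   → A = (1/3, -9/2)
5. D_x = 28/3  [2·signedArea(DGB) = -46/3 ∩ AD · EC = -178]
6. D_y = -5  [2·signedArea(DGB) = -46/3 ∩ AD · EC = -178]
   → D = (28/3, -5)

A = (1/3, -9/2)
B = (5, -1/2)
D = (28/3, -5)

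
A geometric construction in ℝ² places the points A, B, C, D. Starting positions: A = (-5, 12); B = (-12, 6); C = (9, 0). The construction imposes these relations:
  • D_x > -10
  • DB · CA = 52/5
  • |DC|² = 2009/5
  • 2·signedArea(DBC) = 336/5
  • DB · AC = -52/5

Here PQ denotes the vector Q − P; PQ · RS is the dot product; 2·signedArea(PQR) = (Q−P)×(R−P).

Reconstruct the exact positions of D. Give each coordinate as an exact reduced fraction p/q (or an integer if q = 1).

D = (-46/5, 42/5)

1. D_x = -46/5  [DB · AC = -52/5 ∩ 2·signedArea(DBC) = 336/5]
2. D_y = 42/5  [DB · AC = -52/5 ∩ 2·signedArea(DBC) = 336/5]
   → D = (-46/5, 42/5)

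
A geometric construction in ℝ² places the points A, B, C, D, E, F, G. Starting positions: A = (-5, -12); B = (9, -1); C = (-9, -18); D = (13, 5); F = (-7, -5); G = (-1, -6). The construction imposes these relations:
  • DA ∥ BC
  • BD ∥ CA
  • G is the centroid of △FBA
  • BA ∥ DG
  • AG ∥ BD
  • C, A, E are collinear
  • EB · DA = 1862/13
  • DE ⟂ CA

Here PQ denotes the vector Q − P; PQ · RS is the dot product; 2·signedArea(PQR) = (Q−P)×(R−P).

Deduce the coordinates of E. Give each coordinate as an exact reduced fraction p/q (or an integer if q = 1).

E = (109/13, 105/13)

1. E_x = 109/13  [C, A, E are collinear ∩ DE ⟂ CA]
2. E_y = 105/13  [C, A, E are collinear ∩ DE ⟂ CA]
   → E = (109/13, 105/13)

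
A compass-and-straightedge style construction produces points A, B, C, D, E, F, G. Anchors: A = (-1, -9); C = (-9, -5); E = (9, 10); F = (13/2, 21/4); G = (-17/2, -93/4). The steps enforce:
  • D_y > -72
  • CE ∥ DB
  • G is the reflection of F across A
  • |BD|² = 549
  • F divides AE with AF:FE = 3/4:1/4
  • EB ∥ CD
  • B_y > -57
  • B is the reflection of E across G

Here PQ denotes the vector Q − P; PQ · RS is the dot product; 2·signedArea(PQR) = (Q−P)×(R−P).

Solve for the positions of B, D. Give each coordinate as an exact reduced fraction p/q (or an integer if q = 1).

B = (-26, -113/2)
D = (-44, -143/2)

1. B_x = -26  [B is the reflection of E across G]
2. B_y = -113/2  [B is the reflection of E across G]
   → B = (-26, -113/2)
3. D_x = -44  [CE ∥ DB ∩ EB ∥ CD]
4. D_y = -143/2  [CE ∥ DB ∩ EB ∥ CD]
   → D = (-44, -143/2)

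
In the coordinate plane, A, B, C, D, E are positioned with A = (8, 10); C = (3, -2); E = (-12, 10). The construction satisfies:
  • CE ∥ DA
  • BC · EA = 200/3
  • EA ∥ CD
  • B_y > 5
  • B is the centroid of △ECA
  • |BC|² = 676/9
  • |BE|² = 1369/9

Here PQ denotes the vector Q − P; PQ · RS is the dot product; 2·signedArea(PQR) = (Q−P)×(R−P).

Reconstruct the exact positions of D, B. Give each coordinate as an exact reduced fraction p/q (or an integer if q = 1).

B = (-1/3, 6)
D = (23, -2)

1. D_x = 23  [CE ∥ DA ∩ EA ∥ CD]
2. D_y = -2  [CE ∥ DA ∩ EA ∥ CD]
   → D = (23, -2)
3. B_x = -1/3  [B is the centroid of △ECA]
4. B_y = 6  [B is the centroid of △ECA]
   → B = (-1/3, 6)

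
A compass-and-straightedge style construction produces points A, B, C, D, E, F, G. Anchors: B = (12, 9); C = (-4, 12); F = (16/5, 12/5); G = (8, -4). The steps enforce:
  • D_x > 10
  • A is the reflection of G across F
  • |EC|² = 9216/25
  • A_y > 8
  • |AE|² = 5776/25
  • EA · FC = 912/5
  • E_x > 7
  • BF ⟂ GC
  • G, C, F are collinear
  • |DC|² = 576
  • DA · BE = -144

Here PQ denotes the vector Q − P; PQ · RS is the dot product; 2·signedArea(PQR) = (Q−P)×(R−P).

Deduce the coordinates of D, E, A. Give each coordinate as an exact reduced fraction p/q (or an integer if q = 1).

A = (-8/5, 44/5)
D = (52/5, -36/5)
E = (188/25, -84/25)

1. A_x = -8/5  [A is the reflection of G across F]
2. A_y = 44/5  [A is the reflection of G across F]
   → A = (-8/5, 44/5)
3. E_x = 188/25  [line 36/5·x + -48/5·y + -432/5 = 0 ∩ |EC|² = 9216/25]
4. E_y = -84/25  [line 36/5·x + -48/5·y + -432/5 = 0 ∩ |EC|² = 9216/25]
   → E = (188/25, -84/25)
5. D_x = 52/5  [line 112/25·x + 309/25·y + 212/5 = 0 ∩ |DC|² = 576]
6. D_y = -36/5  [line 112/25·x + 309/25·y + 212/5 = 0 ∩ |DC|² = 576]
   → D = (52/5, -36/5)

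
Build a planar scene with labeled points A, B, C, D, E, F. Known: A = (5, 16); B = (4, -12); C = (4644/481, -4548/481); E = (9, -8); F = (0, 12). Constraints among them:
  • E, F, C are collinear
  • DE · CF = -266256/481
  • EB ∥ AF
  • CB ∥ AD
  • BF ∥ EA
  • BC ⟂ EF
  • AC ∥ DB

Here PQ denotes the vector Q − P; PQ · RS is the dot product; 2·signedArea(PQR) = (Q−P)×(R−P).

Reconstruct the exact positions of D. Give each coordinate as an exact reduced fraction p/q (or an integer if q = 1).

1. D_x = -315/481  [AC ∥ DB ∩ CB ∥ AD]
2. D_y = 6472/481  [AC ∥ DB ∩ CB ∥ AD]
   → D = (-315/481, 6472/481)

D = (-315/481, 6472/481)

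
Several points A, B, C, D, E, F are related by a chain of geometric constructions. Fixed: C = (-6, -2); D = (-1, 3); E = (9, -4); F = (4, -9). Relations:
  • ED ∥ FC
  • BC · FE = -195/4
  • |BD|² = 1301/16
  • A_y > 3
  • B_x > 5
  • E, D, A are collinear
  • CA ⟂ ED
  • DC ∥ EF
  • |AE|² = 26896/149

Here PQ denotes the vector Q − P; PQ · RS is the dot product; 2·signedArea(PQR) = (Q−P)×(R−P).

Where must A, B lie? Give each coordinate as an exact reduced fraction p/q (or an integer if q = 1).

1. A_x = -299/149  [E, D, A are collinear ∩ CA ⟂ ED]
2. A_y = 552/149  [E, D, A are collinear ∩ CA ⟂ ED]
   → A = (-299/149, 552/149)
3. B_x = 21/4  [line -5·x + -5·y + 35/4 = 0 ∩ |BD|² = 1301/16]
4. B_y = -7/2  [line -5·x + -5·y + 35/4 = 0 ∩ |BD|² = 1301/16]
   → B = (21/4, -7/2)

A = (-299/149, 552/149)
B = (21/4, -7/2)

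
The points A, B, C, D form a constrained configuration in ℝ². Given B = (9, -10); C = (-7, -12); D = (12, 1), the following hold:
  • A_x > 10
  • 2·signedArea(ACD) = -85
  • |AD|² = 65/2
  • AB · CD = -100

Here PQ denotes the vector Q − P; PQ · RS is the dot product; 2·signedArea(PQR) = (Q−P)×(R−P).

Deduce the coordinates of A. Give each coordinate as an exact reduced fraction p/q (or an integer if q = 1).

A = (21/2, -9/2)

1. A_x = 21/2  [AB · CD = -100 ∩ 2·signedArea(ACD) = -85]
2. A_y = -9/2  [AB · CD = -100 ∩ 2·signedArea(ACD) = -85]
   → A = (21/2, -9/2)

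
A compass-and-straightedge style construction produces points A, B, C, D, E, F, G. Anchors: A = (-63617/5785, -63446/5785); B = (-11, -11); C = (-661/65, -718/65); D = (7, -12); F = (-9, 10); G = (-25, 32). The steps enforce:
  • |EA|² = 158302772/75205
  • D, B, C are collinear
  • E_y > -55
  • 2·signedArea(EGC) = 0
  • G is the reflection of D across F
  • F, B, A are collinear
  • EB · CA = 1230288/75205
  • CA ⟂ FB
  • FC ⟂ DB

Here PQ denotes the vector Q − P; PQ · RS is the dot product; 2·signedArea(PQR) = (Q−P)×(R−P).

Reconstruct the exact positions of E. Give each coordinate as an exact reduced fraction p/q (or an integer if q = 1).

E = (303/65, -3516/65)

1. E_x = 303/65  [2·signedArea(EGC) = 0 ∩ EB · CA = 1230288/75205]
2. E_y = -3516/65  [2·signedArea(EGC) = 0 ∩ EB · CA = 1230288/75205]
   → E = (303/65, -3516/65)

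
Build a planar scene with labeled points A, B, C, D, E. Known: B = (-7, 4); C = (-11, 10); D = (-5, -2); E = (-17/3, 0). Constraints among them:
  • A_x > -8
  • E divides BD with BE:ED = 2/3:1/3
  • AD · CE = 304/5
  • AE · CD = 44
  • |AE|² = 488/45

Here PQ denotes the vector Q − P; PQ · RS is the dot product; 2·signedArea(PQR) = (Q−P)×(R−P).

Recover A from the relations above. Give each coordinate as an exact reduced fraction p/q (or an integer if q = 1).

A = (-37/5, 14/5)

1. A_x = -37/5  [AD · CE = 304/5 ∩ AE · CD = 44]
2. A_y = 14/5  [AD · CE = 304/5 ∩ AE · CD = 44]
   → A = (-37/5, 14/5)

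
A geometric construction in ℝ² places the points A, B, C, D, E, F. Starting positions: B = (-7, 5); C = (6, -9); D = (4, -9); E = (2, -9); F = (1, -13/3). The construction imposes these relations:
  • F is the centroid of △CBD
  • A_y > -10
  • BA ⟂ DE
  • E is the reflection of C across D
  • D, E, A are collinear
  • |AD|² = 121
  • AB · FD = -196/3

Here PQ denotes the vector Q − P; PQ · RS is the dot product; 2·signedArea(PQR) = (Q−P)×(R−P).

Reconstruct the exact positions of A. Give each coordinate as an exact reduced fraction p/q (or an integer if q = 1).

1. A_x = -7  [D, E, A are collinear ∩ BA ⟂ DE]
2. A_y = -9  [D, E, A are collinear ∩ BA ⟂ DE]
   → A = (-7, -9)

A = (-7, -9)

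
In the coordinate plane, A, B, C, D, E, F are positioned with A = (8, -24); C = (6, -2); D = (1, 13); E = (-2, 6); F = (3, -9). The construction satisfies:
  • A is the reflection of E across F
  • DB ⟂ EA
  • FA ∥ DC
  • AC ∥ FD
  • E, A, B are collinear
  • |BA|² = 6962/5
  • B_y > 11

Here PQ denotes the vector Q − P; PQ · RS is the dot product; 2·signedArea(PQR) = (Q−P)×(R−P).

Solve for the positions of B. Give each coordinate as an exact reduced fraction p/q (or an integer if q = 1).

1. B_x = -19/5  [E, A, B are collinear ∩ DB ⟂ EA]
2. B_y = 57/5  [E, A, B are collinear ∩ DB ⟂ EA]
   → B = (-19/5, 57/5)

B = (-19/5, 57/5)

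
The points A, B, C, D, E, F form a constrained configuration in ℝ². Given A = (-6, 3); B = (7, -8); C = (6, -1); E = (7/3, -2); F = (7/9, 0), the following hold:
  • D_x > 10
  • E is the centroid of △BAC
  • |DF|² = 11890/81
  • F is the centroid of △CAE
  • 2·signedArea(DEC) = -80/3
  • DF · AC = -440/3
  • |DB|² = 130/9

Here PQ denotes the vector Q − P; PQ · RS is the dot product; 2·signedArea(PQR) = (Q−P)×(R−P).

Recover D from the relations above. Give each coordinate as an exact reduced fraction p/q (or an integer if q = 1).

1. D_x = 32/3  [2·signedArea(DEC) = -80/3 ∩ DF · AC = -440/3]
2. D_y = -7  [2·signedArea(DEC) = -80/3 ∩ DF · AC = -440/3]
   → D = (32/3, -7)

D = (32/3, -7)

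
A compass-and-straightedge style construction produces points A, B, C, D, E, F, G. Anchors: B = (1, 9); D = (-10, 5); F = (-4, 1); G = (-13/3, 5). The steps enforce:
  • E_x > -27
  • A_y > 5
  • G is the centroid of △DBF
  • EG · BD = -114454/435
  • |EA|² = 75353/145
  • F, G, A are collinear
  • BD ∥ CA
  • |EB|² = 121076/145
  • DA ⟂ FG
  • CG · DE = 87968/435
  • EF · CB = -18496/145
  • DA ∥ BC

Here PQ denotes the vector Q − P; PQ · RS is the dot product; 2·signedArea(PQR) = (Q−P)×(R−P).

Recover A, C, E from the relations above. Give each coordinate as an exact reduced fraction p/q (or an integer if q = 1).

A = (-634/145, 793/145)
C = (961/145, 1373/145)
E = (-3861/145, 77/145)

1. A_x = -634/145  [F, G, A are collinear ∩ DA ⟂ FG]
2. A_y = 793/145  [F, G, A are collinear ∩ DA ⟂ FG]
   → A = (-634/145, 793/145)
3. C_x = 961/145  [BD ∥ CA ∩ DA ∥ BC]
4. C_y = 1373/145  [BD ∥ CA ∩ DA ∥ BC]
   → C = (961/145, 1373/145)
5. E_x = -3861/145  [EF · CB = -18496/145 ∩ EG · BD = -114454/435]
6. E_y = 77/145  [EF · CB = -18496/145 ∩ EG · BD = -114454/435]
   → E = (-3861/145, 77/145)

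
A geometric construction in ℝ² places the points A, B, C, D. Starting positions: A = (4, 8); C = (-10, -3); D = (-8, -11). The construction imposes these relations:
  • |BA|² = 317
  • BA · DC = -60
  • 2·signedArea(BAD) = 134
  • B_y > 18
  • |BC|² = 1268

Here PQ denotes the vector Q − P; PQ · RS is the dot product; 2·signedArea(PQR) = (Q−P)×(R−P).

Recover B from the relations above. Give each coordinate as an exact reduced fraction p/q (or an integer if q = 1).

1. B_x = 18  [2·signedArea(BAD) = 134 ∩ BA · DC = -60]
2. B_y = 19  [2·signedArea(BAD) = 134 ∩ BA · DC = -60]
   → B = (18, 19)

B = (18, 19)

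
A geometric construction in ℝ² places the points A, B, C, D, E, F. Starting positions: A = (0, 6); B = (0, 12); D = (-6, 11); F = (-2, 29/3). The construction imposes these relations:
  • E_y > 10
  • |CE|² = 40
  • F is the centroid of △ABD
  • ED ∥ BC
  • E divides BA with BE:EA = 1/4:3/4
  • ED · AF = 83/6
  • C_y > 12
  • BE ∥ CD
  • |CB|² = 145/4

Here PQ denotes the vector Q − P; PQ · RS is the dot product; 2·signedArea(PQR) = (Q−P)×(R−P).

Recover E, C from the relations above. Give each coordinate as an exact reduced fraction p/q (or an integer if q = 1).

C = (-6, 25/2)
E = (0, 21/2)

1. E_x = 0  [E divides BA with BE:EA = 1/4:3/4]
2. E_y = 21/2  [E divides BA with BE:EA = 1/4:3/4]
   → E = (0, 21/2)
3. C_x = -6  [BE ∥ CD ∩ ED ∥ BC]
4. C_y = 25/2  [BE ∥ CD ∩ ED ∥ BC]
   → C = (-6, 25/2)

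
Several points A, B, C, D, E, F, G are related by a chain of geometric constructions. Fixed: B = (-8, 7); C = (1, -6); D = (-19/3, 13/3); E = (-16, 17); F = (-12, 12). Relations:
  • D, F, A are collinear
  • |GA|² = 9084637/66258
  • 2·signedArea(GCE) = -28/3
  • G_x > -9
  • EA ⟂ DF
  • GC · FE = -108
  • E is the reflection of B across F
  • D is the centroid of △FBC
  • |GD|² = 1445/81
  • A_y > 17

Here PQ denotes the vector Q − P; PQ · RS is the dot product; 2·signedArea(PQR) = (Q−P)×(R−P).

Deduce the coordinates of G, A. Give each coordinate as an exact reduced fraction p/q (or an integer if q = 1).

1. G_x = -79/9  [2·signedArea(GCE) = -28/3 ∩ GC · FE = -108]
2. G_y = 70/9  [2·signedArea(GCE) = -28/3 ∩ GC · FE = -108]
   → G = (-79/9, 70/9)
3. A_x = -12927/818  [D, F, A are collinear ∩ EA ⟂ DF]
4. A_y = 14025/818  [D, F, A are collinear ∩ EA ⟂ DF]
   → A = (-12927/818, 14025/818)

A = (-12927/818, 14025/818)
G = (-79/9, 70/9)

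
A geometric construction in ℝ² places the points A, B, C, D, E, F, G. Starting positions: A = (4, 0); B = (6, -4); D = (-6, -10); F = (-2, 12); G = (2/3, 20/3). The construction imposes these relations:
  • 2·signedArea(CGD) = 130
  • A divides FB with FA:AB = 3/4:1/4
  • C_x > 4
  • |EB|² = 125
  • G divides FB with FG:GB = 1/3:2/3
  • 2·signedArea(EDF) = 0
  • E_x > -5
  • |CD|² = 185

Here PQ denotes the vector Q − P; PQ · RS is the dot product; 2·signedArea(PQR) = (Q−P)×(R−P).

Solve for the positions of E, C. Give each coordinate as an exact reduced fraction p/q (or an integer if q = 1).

1. E_x = -4  [line -22·x + 4·y + -92 = 0 ∩ |EB|² = 125]
2. E_y = 1  [line -22·x + 4·y + -92 = 0 ∩ |EB|² = 125]
   → E = (-4, 1)
3. C_x = 5  [line 50/3·x + -20/3·y + -290/3 = 0 ∩ |CD|² = 185]
4. C_y = -2  [line 50/3·x + -20/3·y + -290/3 = 0 ∩ |CD|² = 185]
   → C = (5, -2)

C = (5, -2)
E = (-4, 1)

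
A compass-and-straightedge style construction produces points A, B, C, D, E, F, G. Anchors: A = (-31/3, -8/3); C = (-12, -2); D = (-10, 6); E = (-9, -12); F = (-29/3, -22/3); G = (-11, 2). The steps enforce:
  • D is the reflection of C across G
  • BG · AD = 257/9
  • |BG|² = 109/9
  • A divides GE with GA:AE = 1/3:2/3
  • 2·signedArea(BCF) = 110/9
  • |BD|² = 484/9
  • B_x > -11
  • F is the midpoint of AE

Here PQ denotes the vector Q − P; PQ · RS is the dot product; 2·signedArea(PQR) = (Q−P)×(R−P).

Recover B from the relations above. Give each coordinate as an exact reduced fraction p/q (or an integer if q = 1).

B = (-10, -4/3)

1. B_x = -10  [2·signedArea(BCF) = 110/9 ∩ BG · AD = 257/9]
2. B_y = -4/3  [2·signedArea(BCF) = 110/9 ∩ BG · AD = 257/9]
   → B = (-10, -4/3)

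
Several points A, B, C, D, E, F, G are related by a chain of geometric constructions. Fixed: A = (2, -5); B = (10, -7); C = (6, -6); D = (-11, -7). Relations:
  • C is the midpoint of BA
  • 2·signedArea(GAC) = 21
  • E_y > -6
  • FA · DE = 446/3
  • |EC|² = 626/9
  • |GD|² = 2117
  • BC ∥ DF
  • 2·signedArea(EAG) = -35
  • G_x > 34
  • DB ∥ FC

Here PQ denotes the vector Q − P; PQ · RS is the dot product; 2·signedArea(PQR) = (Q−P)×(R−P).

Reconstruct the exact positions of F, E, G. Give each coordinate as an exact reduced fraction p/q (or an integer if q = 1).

E = (-7/3, -17/3)
F = (-15, -6)
G = (35, -8)

1. F_x = -15  [DB ∥ FC ∩ BC ∥ DF]
2. F_y = -6  [DB ∥ FC ∩ BC ∥ DF]
   → F = (-15, -6)
3. E_x = -7/3  [line 17·x + 1·y + 136/3 = 0 ∩ |EC|² = 626/9]
4. E_y = -17/3  [line 17·x + 1·y + 136/3 = 0 ∩ |EC|² = 626/9]
   → E = (-7/3, -17/3)
5. G_x = 35  [2·signedArea(EAG) = -35 ∩ 2·signedArea(GAC) = 21]
6. G_y = -8  [2·signedArea(EAG) = -35 ∩ 2·signedArea(GAC) = 21]
   → G = (35, -8)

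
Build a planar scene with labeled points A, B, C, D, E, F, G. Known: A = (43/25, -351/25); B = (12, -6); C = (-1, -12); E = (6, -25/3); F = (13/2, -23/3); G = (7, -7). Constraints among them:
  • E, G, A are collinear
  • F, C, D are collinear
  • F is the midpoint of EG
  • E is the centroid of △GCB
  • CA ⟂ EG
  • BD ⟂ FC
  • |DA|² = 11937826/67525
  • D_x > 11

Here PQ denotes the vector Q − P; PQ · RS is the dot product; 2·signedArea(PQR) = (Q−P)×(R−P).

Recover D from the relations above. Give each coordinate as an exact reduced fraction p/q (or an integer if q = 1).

1. D_x = 30644/2701  [F, C, D are collinear ∩ BD ⟂ FC]
2. D_y = -13146/2701  [F, C, D are collinear ∩ BD ⟂ FC]
   → D = (30644/2701, -13146/2701)

D = (30644/2701, -13146/2701)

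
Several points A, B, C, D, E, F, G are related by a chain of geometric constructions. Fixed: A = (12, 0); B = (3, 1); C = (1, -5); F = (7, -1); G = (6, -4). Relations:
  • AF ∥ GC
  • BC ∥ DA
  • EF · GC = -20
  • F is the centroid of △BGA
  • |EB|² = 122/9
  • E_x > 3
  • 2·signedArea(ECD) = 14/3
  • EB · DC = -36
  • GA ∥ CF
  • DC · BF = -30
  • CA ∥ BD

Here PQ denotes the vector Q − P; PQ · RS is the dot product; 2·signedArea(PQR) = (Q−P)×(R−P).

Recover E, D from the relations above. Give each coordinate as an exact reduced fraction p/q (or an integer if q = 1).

D = (14, 6)
E = (10/3, -8/3)

1. E_x = 10/3  [line 5·x + 1·y + -14 = 0 ∩ |EB|² = 122/9]
2. E_y = -8/3  [line 5·x + 1·y + -14 = 0 ∩ |EB|² = 122/9]
   → E = (10/3, -8/3)
3. D_x = 14  [EB · DC = -36 ∩ BC ∥ DA]
4. D_y = 6  [EB · DC = -36 ∩ BC ∥ DA]
   → D = (14, 6)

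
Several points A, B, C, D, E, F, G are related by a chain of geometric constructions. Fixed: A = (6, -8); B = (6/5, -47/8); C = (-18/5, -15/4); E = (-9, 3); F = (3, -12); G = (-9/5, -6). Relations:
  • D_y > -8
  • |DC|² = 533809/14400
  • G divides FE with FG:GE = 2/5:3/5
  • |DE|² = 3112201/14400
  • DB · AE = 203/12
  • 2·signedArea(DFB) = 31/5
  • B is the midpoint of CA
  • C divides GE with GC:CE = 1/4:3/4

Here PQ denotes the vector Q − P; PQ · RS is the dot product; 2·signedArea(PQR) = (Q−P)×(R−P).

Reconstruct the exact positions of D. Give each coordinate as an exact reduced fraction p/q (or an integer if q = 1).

D = (4/5, -191/24)

1. D_x = 4/5  [2·signedArea(DFB) = 31/5 ∩ DB · AE = 203/12]
2. D_y = -191/24  [2·signedArea(DFB) = 31/5 ∩ DB · AE = 203/12]
   → D = (4/5, -191/24)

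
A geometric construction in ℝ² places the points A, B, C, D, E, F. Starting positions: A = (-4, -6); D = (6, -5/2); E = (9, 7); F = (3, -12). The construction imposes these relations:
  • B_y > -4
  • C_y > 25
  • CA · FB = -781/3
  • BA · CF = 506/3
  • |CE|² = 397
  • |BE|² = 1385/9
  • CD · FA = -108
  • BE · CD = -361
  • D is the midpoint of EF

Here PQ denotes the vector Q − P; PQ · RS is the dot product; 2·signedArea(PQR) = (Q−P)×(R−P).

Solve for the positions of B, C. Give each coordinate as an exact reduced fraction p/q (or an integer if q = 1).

1. C_x = 15  [line 7·x + -6·y + 51 = 0 ∩ |CE|² = 397]
2. C_y = 26  [line 7·x + -6·y + 51 = 0 ∩ |CE|² = 397]
   → C = (15, 26)
3. B_x = 8/3  [BA · CF = 506/3 ∩ CA · FB = -781/3]
4. B_y = -11/3  [BA · CF = 506/3 ∩ CA · FB = -781/3]
   → B = (8/3, -11/3)

B = (8/3, -11/3)
C = (15, 26)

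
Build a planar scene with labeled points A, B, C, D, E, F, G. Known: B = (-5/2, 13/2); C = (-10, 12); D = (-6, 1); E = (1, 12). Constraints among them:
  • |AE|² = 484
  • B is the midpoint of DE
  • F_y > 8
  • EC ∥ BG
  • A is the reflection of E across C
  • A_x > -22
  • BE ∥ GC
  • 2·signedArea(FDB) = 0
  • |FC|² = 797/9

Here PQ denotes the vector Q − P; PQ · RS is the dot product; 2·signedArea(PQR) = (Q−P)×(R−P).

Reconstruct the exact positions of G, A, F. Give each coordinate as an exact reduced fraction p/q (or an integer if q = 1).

A = (-21, 12)
F = (-4/3, 25/3)
G = (-27/2, 13/2)

1. G_x = -27/2  [BE ∥ GC ∩ EC ∥ BG]
2. G_y = 13/2  [BE ∥ GC ∩ EC ∥ BG]
   → G = (-27/2, 13/2)
3. A_x = -21  [A is the reflection of E across C]
4. A_y = 12  [A is the reflection of E across C]
   → A = (-21, 12)
5. F_x = -4/3  [line -11/2·x + 7/2·y + -73/2 = 0 ∩ |FC|² = 797/9]
6. F_y = 25/3  [line -11/2·x + 7/2·y + -73/2 = 0 ∩ |FC|² = 797/9]
   → F = (-4/3, 25/3)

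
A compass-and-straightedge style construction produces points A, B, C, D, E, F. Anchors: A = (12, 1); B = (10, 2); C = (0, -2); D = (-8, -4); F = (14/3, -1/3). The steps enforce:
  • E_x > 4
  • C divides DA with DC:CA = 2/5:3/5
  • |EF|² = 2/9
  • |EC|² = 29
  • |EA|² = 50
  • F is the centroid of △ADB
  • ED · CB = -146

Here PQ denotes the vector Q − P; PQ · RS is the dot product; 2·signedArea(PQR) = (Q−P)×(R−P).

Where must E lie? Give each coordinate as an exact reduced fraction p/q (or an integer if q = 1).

E = (5, 0)

1. E_x = 5  [line -10·x + -4·y + 50 = 0 ∩ |EC|² = 29]
2. E_y = 0  [line -10·x + -4·y + 50 = 0 ∩ |EC|² = 29]
   → E = (5, 0)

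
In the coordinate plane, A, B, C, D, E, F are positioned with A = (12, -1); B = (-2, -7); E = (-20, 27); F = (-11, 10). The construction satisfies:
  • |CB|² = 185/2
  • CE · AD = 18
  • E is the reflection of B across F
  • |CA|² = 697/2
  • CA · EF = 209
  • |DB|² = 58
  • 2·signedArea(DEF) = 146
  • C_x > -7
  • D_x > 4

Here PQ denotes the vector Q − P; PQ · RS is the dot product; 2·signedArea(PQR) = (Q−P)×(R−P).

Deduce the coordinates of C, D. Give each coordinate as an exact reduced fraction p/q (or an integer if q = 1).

C = (-13/2, 3/2)
D = (5, -4)

1. C_x = -13/2  [line -9·x + 17·y + -84 = 0 ∩ |CB|² = 185/2]
2. C_y = 3/2  [line -9·x + 17·y + -84 = 0 ∩ |CB|² = 185/2]
   → C = (-13/2, 3/2)
3. D_x = 5  [CE · AD = 18 ∩ 2·signedArea(DEF) = 146]
4. D_y = -4  [CE · AD = 18 ∩ 2·signedArea(DEF) = 146]
   → D = (5, -4)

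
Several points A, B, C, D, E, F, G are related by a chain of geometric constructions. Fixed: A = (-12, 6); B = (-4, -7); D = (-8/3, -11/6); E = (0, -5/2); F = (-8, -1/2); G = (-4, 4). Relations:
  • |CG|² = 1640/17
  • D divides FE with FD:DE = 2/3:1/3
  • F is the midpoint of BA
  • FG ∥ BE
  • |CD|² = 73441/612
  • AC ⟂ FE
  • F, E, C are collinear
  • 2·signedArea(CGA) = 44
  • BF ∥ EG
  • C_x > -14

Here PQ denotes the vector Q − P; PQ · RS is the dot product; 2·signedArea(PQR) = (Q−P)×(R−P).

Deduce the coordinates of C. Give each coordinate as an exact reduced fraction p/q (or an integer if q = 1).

1. C_x = -226/17  [F, E, C are collinear ∩ AC ⟂ FE]
2. C_y = 14/17  [F, E, C are collinear ∩ AC ⟂ FE]
   → C = (-226/17, 14/17)

C = (-226/17, 14/17)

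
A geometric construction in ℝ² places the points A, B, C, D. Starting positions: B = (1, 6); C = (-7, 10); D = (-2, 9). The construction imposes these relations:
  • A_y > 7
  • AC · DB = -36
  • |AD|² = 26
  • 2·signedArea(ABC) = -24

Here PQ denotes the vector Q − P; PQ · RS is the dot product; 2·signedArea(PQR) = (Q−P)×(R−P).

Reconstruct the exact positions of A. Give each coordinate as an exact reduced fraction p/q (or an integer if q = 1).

1. A_x = 3  [AC · DB = -36 ∩ 2·signedArea(ABC) = -24]
2. A_y = 8  [AC · DB = -36 ∩ 2·signedArea(ABC) = -24]
   → A = (3, 8)

A = (3, 8)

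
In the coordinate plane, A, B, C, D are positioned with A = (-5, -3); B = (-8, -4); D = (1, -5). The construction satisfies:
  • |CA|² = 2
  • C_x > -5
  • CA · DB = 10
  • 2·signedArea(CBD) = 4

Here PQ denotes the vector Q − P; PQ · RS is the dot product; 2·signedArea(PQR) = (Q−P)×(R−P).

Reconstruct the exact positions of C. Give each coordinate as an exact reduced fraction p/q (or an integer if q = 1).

C = (-4, -4)

1. C_x = -4  [CA · DB = 10 ∩ 2·signedArea(CBD) = 4]
2. C_y = -4  [CA · DB = 10 ∩ 2·signedArea(CBD) = 4]
   → C = (-4, -4)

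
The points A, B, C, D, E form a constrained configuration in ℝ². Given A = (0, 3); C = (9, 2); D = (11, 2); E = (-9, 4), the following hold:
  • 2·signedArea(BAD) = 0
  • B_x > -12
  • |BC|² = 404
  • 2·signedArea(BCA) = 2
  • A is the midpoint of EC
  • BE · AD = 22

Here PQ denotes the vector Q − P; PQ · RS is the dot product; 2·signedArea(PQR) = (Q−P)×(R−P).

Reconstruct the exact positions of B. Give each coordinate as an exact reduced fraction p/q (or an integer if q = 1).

1. B_x = -11  [2·signedArea(BAD) = 0 ∩ BE · AD = 22]
2. B_y = 4  [2·signedArea(BAD) = 0 ∩ BE · AD = 22]
   → B = (-11, 4)

B = (-11, 4)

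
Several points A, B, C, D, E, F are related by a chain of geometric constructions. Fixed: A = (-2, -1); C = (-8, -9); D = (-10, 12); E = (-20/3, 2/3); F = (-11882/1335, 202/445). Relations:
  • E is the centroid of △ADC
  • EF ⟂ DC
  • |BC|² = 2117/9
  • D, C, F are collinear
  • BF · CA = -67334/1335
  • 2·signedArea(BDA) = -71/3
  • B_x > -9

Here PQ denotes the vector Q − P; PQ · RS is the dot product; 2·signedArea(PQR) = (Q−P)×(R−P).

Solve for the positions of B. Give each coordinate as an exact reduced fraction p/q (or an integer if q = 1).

1. B_x = -25/3  [2·signedArea(BDA) = -71/3 ∩ BF · CA = -67334/1335]
2. B_y = 19/3  [2·signedArea(BDA) = -71/3 ∩ BF · CA = -67334/1335]
   → B = (-25/3, 19/3)

B = (-25/3, 19/3)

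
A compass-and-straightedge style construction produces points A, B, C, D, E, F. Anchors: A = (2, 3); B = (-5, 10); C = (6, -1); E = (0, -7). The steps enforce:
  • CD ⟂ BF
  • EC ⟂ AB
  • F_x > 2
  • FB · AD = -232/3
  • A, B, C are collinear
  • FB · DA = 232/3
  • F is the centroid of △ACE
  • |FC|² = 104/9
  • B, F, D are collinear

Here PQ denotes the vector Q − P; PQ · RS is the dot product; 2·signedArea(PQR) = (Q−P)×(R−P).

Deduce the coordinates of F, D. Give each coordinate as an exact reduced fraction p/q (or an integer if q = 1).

D = (2952/877, -2395/877)
F = (8/3, -5/3)

1. F_x = 8/3  [F is the centroid of △ACE]
2. F_y = -5/3  [F is the centroid of △ACE]
   → F = (8/3, -5/3)
3. D_x = 2952/877  [B, F, D are collinear ∩ CD ⟂ BF]
4. D_y = -2395/877  [B, F, D are collinear ∩ CD ⟂ BF]
   → D = (2952/877, -2395/877)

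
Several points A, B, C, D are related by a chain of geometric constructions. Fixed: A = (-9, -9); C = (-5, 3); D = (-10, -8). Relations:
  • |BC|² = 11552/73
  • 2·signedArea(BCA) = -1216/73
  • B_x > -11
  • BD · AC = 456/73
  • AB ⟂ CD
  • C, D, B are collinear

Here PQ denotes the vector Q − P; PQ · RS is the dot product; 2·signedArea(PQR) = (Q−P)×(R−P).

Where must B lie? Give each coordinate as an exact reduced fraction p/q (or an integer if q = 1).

B = (-745/73, -617/73)

1. B_x = -745/73  [C, D, B are collinear ∩ AB ⟂ CD]
2. B_y = -617/73  [C, D, B are collinear ∩ AB ⟂ CD]
   → B = (-745/73, -617/73)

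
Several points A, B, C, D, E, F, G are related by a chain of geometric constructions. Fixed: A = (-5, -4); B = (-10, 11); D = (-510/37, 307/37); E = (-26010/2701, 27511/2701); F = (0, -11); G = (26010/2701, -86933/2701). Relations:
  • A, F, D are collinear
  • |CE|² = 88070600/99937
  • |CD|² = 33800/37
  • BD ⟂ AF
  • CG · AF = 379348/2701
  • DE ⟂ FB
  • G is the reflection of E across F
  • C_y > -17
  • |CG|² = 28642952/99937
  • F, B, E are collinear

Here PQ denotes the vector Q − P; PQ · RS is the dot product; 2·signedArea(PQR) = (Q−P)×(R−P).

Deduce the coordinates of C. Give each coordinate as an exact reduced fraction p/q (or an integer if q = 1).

1. C_x = 140/37  [line -5·x + 7·y + 133 = 0 ∩ |CG|² = 28642952/99937]
2. C_y = -603/37  [line -5·x + 7·y + 133 = 0 ∩ |CG|² = 28642952/99937]
   → C = (140/37, -603/37)

C = (140/37, -603/37)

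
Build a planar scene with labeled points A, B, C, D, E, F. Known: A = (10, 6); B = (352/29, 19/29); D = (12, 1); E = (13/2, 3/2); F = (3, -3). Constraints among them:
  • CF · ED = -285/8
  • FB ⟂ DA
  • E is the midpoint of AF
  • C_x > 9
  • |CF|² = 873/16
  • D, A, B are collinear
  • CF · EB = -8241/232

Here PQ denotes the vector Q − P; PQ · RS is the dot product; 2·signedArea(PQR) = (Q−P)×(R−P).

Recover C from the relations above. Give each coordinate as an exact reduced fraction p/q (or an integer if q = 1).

1. C_x = 39/4  [CF · ED = -285/8 ∩ CF · EB = -8241/232]
2. C_y = 0  [CF · ED = -285/8 ∩ CF · EB = -8241/232]
   → C = (39/4, 0)

C = (39/4, 0)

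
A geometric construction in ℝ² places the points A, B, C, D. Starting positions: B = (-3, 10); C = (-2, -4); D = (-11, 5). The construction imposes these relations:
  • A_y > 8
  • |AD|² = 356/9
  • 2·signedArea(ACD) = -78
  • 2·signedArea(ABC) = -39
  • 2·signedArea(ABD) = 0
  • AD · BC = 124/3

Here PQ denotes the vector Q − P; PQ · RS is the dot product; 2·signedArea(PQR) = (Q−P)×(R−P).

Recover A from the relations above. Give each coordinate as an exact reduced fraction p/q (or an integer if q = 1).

A = (-17/3, 25/3)

1. A_x = -17/3  [2·signedArea(ABD) = 0 ∩ 2·signedArea(ACD) = -78]
2. A_y = 25/3  [2·signedArea(ABD) = 0 ∩ 2·signedArea(ACD) = -78]
   → A = (-17/3, 25/3)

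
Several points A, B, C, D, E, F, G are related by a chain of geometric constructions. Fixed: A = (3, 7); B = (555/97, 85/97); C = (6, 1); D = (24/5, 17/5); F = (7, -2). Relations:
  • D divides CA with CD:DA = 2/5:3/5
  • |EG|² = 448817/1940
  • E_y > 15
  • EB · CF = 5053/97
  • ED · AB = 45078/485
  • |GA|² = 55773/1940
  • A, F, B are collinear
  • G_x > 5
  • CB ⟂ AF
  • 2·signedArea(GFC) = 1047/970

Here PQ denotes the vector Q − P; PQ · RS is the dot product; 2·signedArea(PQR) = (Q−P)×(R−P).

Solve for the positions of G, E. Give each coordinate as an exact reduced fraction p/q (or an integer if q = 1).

E = (-1, 16)
G = (5103/970, 1037/485)

1. G_x = 5103/970  [line -3·x + -1·y + 17383/970 = 0 ∩ |GA|² = 55773/1940]
2. G_y = 1037/485  [line -3·x + -1·y + 17383/970 = 0 ∩ |GA|² = 55773/1940]
   → G = (5103/970, 1037/485)
3. E_x = -1  [ED · AB = 45078/485 ∩ EB · CF = 5053/97]
4. E_y = 16  [ED · AB = 45078/485 ∩ EB · CF = 5053/97]
   → E = (-1, 16)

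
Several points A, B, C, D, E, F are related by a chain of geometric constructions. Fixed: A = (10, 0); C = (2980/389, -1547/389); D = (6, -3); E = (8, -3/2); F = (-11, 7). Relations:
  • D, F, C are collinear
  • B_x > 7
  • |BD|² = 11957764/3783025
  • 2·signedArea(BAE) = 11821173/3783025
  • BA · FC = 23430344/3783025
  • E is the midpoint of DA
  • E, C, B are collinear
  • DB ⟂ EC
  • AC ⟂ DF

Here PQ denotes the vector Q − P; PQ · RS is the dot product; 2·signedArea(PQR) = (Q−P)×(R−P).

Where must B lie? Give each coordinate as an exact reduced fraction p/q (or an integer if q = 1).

1. B_x = 29361716/3783025  [E, C, B are collinear ∩ DB ⟂ EC]
2. B_y = -12261987/3783025  [E, C, B are collinear ∩ DB ⟂ EC]
   → B = (29361716/3783025, -12261987/3783025)

B = (29361716/3783025, -12261987/3783025)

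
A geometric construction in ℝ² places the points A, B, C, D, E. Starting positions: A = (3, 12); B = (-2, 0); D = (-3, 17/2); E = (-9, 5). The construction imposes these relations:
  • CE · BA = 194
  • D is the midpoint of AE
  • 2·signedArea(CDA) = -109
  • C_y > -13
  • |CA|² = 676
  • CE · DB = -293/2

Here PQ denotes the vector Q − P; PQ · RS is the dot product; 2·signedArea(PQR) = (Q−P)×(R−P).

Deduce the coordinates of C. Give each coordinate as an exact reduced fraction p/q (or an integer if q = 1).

C = (-7, -12)

1. C_x = -7  [2·signedArea(CDA) = -109 ∩ CE · BA = 194]
2. C_y = -12  [2·signedArea(CDA) = -109 ∩ CE · BA = 194]
   → C = (-7, -12)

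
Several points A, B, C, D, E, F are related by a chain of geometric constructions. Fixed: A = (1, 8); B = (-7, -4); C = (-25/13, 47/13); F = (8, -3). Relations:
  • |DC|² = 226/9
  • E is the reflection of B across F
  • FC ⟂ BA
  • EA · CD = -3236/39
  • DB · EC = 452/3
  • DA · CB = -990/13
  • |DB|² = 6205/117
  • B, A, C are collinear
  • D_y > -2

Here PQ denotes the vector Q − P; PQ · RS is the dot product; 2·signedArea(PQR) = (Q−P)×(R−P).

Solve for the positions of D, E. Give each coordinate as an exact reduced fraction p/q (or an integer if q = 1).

D = (-4/13, -44/39)
E = (23, -2)

1. E_x = 23  [E is the reflection of B across F]
2. E_y = -2  [E is the reflection of B across F]
   → E = (23, -2)
3. D_x = -4/13  [DA · CB = -990/13 ∩ DB · EC = 452/3]
4. D_y = -44/39  [DA · CB = -990/13 ∩ DB · EC = 452/3]
   → D = (-4/13, -44/39)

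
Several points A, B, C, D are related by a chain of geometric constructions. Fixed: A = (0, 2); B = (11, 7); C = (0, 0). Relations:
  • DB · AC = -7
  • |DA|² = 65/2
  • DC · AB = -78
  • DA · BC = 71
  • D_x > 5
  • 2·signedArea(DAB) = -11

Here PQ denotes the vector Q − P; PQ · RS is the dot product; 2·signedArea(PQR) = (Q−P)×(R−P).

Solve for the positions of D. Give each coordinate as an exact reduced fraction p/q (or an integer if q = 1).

1. D_x = 11/2  [DA · BC = 71 ∩ 2·signedArea(DAB) = -11]
2. D_y = 7/2  [DA · BC = 71 ∩ 2·signedArea(DAB) = -11]
   → D = (11/2, 7/2)

D = (11/2, 7/2)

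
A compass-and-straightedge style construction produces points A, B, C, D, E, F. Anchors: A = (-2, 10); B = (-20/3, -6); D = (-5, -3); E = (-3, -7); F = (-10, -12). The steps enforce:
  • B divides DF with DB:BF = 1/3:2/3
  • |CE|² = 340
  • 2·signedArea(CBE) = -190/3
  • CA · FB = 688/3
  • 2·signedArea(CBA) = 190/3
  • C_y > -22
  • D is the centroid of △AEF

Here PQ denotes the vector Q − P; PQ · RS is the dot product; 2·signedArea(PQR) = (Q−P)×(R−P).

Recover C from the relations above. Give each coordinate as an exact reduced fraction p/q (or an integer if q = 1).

C = (-15, -21)

1. C_x = -15  [2·signedArea(CBA) = 190/3 ∩ 2·signedArea(CBE) = -190/3]
2. C_y = -21  [2·signedArea(CBA) = 190/3 ∩ 2·signedArea(CBE) = -190/3]
   → C = (-15, -21)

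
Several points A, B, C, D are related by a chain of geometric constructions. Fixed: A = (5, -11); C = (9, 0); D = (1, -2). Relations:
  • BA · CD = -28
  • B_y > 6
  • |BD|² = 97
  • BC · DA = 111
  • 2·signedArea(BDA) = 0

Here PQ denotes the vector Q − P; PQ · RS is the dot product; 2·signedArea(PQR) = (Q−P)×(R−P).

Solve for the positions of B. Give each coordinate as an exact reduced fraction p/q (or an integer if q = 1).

1. B_x = -3  [2·signedArea(BDA) = 0 ∩ BA · CD = -28]
2. B_y = 7  [2·signedArea(BDA) = 0 ∩ BA · CD = -28]
   → B = (-3, 7)

B = (-3, 7)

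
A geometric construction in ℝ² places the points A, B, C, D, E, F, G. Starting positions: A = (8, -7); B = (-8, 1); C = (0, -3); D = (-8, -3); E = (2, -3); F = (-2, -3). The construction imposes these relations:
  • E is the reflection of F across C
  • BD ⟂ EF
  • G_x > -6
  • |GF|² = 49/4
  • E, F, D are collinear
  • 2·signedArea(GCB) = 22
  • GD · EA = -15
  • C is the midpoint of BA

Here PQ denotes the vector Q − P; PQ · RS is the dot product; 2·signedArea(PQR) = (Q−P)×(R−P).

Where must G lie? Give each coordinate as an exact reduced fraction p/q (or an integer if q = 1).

1. G_x = -11/2  [2·signedArea(GCB) = 22 ∩ GD · EA = -15]
2. G_y = -3  [2·signedArea(GCB) = 22 ∩ GD · EA = -15]
   → G = (-11/2, -3)

G = (-11/2, -3)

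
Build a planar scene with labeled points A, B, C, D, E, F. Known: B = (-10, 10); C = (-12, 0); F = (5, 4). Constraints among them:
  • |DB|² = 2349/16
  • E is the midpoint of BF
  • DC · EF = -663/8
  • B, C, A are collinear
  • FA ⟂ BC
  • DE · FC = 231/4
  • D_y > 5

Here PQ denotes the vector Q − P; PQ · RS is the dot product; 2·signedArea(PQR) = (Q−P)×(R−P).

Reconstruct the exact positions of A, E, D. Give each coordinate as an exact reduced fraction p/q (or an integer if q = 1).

A = (-275/26, 185/26)
D = (5/4, 11/2)
E = (-5/2, 7)

1. A_x = -275/26  [B, C, A are collinear ∩ FA ⟂ BC]
2. A_y = 185/26  [B, C, A are collinear ∩ FA ⟂ BC]
   → A = (-275/26, 185/26)
3. E_x = -5/2  [E is the midpoint of BF]
4. E_y = 7  [E is the midpoint of BF]
   → E = (-5/2, 7)
5. D_x = 5/4  [DC · EF = -663/8 ∩ DE · FC = 231/4]
6. D_y = 11/2  [DC · EF = -663/8 ∩ DE · FC = 231/4]
   → D = (5/4, 11/2)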